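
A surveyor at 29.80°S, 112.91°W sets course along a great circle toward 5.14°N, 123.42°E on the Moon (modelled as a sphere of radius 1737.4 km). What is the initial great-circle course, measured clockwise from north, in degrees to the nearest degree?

257°

With φ₁ = -0.5201, φ₂ = 0.0897, Δλ = -2.1584 rad, the forward-azimuth formula gives
θ = atan2( sin Δλ cos φ₂ , cos φ₁ sin φ₂ − sin φ₁ cos φ₂ cos Δλ ) = atan2(-0.8289, -0.1967) = -103.35°.
Adding 360° brings this into [0°, 360°): 257°.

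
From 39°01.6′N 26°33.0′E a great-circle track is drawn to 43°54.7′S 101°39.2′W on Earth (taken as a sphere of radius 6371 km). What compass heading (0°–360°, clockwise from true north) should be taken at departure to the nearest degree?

Δλ = -128.203° = -2.2376 rad.
y = sin Δλ · cos φ₂ = (-0.7858)(0.7204) = -0.5661
x = cos φ₁ sin φ₂ − sin φ₁ cos φ₂ cos Δλ = (0.7769)(-0.6935) − (0.6297)(0.7204)(-0.6185) = -0.2582
θ = atan2(y, x) = -114.52°; adding 360° gives 245°.

245°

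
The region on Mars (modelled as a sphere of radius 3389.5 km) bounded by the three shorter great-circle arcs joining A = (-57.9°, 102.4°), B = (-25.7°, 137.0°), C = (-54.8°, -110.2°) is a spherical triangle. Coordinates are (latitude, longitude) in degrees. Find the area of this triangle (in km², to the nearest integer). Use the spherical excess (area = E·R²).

5343129 km²

Side lengths (central angles): a = 1.4171, b = 1.1217, c = 0.7052 rad; semiperimeter s = 1.6220.
By l'Huilier's theorem, tan(E/4) = √[tan(s/2) tan((s−a)/2) tan((s−b)/2) tan((s−c)/2)], giving spherical excess E = 0.4651 rad.
Area = E·R² = 0.4651 × (3389.5)² ≈ 5343129 km².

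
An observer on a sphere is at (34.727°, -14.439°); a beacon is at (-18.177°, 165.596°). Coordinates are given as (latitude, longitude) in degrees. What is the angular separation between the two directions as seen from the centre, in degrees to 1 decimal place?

Let φ₁ = 0.6061 rad, φ₂ = -0.3172 rad, and Δλ = -3.1410 rad.
Haversine: a = sin²(Δφ/2) + cos φ₁ cos φ₂ sin²(Δλ/2) = 0.1984 + (0.8219)(0.9501)(1.0000) = 0.97929.
Central angle c = 2·arcsin(√a) = 2.85274 rad.
So the angular separation is 163.4°.

163.4°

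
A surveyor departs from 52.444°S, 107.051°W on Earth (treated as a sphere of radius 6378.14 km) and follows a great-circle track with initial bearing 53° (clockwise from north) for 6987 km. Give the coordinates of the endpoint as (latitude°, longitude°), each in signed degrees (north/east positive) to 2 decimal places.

Angular distance δ = d/R = 6987/6378.14 = 1.09546 rad; initial bearing θ = 0.9250 rad.
sin φ₂ = sin φ₁ cos δ + cos φ₁ sin δ cos θ = (-0.7928)(0.4576) + (0.6095)(0.8891)(0.6018) = -0.0366, so φ₂ = -2.10°.
Δλ = atan2(sin θ sin δ cos φ₁, cos δ − sin φ₁ sin φ₂) = atan2(0.4328, 0.4286) = 45.282°.
λ₂ = -107.051° + 45.282° = -61.77°.

-2.10°, -61.77°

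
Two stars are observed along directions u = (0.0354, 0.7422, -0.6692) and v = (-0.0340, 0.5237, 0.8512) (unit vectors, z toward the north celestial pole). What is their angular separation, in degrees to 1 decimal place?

u·v = -0.1821; |u| = 1.0000, |v| = 1.0000.
cos θ = (u·v)/(|u||v|) = -0.1821, so θ = 100.5°.

100.5°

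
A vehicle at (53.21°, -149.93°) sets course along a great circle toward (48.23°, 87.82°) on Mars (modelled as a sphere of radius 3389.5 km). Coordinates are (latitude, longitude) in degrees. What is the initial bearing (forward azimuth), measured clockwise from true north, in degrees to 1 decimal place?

Δλ = -122.250° = -2.1337 rad.
y = sin Δλ · cos φ₂ = (-0.8457)(0.6661) = -0.5634
x = cos φ₁ sin φ₂ − sin φ₁ cos φ₂ cos Δλ = (0.5989)(0.7458) − (0.8008)(0.6661)(-0.5336) = 0.7313
θ = atan2(y, x) = -37.61°; adding 360° gives 322.4°.

322.4°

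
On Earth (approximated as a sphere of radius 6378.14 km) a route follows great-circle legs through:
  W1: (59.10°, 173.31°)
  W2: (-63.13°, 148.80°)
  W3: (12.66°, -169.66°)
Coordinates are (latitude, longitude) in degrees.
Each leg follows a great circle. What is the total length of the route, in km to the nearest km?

Leg W1→W2: central angle 2.1582 rad, distance 13765.6 km.
Leg W2→W3: central angle 1.4358 rad, distance 9157.9 km.
Total: 13765.6 + 9157.9 ≈ 22923 km.

22923 km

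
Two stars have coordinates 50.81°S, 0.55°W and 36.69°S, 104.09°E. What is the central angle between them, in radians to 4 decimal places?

1.2292 rad

With latitudes φ₁ = -50.810°, φ₂ = -36.690° and longitude difference Δλ = 104.640°:
cos c = sin φ₁ sin φ₂ + cos φ₁ cos φ₂ cos Δλ = (-0.7751)(-0.5975) + (0.6319)(0.8019)(-0.2527) = 0.33502,
so c = arccos(0.33502) = 1.22917 rad.
So the angular separation is 1.2292 rad.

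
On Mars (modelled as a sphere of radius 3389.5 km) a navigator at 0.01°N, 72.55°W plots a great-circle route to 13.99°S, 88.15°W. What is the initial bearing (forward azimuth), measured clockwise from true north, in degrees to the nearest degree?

227°

Δλ = -15.600° = -0.2723 rad.
y = sin Δλ · cos φ₂ = (-0.2689)(0.9703) = -0.2609
x = cos φ₁ sin φ₂ − sin φ₁ cos φ₂ cos Δλ = (1.0000)(-0.2418) − (0.0002)(0.9703)(0.9632) = -0.2419
θ = atan2(y, x) = -132.83°; adding 360° gives 227°.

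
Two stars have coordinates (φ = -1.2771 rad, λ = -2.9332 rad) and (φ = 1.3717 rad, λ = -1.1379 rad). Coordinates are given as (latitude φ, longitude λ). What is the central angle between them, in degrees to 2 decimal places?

161.99°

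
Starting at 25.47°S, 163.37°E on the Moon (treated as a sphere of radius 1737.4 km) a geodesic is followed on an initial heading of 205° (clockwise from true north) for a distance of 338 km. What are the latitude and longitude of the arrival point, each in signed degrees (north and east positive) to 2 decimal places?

-35.46°, 157.61°

Angular distance δ = d/R = 338/1737.4 = 0.19454 rad; initial bearing θ = 3.5779 rad.
sin φ₂ = sin φ₁ cos δ + cos φ₁ sin δ cos θ = (-0.4300)(0.9811) + (0.9028)(0.1933)(-0.9063) = -0.5801, so φ₂ = -35.46°.
Δλ = atan2(sin θ sin δ cos φ₁, cos δ − sin φ₁ sin φ₂) = atan2(-0.0738, 0.7317) = -5.757°.
λ₂ = 163.370° − 5.757° = 157.61°.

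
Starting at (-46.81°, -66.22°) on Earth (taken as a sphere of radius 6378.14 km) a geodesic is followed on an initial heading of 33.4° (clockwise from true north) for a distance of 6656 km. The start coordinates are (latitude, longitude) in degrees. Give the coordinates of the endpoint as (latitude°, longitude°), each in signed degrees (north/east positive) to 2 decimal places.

7.29°, -37.56°

Angular distance δ = d/R = 6656/6378.14 = 1.04356 rad; initial bearing θ = 0.5829 rad.
sin φ₂ = sin φ₁ cos δ + cos φ₁ sin δ cos θ = (-0.7291)(0.5031) + (0.6844)(0.8642)(0.8348) = 0.1270, so φ₂ = 7.29°.
Δλ = atan2(sin θ sin δ cos φ₁, cos δ − sin φ₁ sin φ₂) = atan2(0.3256, 0.5957) = 28.660°.
λ₂ = -66.220° + 28.660° = -37.56°.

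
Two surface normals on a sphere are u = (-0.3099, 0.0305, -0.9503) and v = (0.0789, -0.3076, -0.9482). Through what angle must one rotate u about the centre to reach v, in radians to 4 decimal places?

u·v = 0.8672; |u| = 1.0000, |v| = 1.0000.
cos θ = (u·v)/(|u||v|) = 0.8673, so θ = 0.5211 rad.

0.5211 rad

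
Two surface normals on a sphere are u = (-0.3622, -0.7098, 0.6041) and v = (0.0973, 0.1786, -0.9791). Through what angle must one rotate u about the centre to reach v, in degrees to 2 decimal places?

u·v = -0.7535; |u| = 1.0000, |v| = 1.0000.
cos θ = (u·v)/(|u||v|) = -0.7535, so θ = 138.90°.

138.90°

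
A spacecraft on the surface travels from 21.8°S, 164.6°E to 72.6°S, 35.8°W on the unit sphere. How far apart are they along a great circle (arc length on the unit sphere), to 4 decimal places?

1.4765

In radians: φ₁ = -0.3805, φ₂ = -1.2671, Δλ = 159.600° = 2.7855 rad.
cos c = sin φ₁ sin φ₂ + cos φ₁ cos φ₂ cos Δλ = (-0.3714)(-0.9542) + (0.9285)(0.2990)(-0.9373) = 0.09413,
so c = arccos(0.09413) = 1.47652 rad.
On the unit sphere the arc length equals the central angle: 1.4765.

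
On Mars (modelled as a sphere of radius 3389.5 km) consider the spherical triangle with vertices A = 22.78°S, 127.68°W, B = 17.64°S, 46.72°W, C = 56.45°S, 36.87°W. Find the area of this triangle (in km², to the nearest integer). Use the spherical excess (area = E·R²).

5795538 km²

Side lengths (central angles): a = 0.6897, b = 1.2498, c = 1.3125 rad; semiperimeter s = 1.6260.
By l'Huilier's theorem, tan(E/4) = √[tan(s/2) tan((s−a)/2) tan((s−b)/2) tan((s−c)/2)], giving spherical excess E = 0.5045 rad.
Area = E·R² = 0.5045 × (3389.5)² ≈ 5795538 km².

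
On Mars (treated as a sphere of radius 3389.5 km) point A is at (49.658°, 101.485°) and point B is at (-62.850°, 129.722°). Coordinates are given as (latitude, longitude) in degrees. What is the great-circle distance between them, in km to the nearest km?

Let φ₁ = 0.8667 rad, φ₂ = -1.0969 rad, and Δλ = 0.4928 rad.
cos c = sin φ₁ sin φ₂ + cos φ₁ cos φ₂ cos Δλ = (0.7622)(-0.8898) + (0.6473)(0.4563)(0.8810) = -0.41797,
so c = arccos(-0.41797) = 2.00200 rad.
Distance = R·c = 3389.5 × 2.0020 ≈ 6786 km.

6786 km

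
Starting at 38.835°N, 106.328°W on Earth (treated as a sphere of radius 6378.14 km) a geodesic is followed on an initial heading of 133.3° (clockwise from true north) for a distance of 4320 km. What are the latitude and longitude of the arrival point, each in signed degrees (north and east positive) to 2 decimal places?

8.85°, -78.84°

Angular distance δ = d/R = 4320/6378.14 = 0.67731 rad; initial bearing θ = 2.3265 rad.
sin φ₂ = sin φ₁ cos δ + cos φ₁ sin δ cos θ = (0.6271)(0.7793) + (0.7790)(0.6267)(-0.6858) = 0.1539, so φ₂ = 8.85°.
Δλ = atan2(sin θ sin δ cos φ₁, cos δ − sin φ₁ sin φ₂) = atan2(0.3553, 0.6828) = 27.490°.
λ₂ = -106.328° + 27.490° = -78.84°.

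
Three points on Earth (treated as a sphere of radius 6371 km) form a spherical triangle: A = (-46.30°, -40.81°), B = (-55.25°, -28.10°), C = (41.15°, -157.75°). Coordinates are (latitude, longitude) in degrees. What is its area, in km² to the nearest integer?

Side lengths (central angles): a = 2.5227, b = 2.3623, c = 0.2093 rad; semiperimeter s = 2.5472.
By l'Huilier's theorem, tan(E/4) = √[tan(s/2) tan((s−a)/2) tan((s−b)/2) tan((s−c)/2)], giving spherical excess E = 0.3721 rad.
Area = E·R² = 0.3721 × (6371)² ≈ 15105220 km².

15105220 km²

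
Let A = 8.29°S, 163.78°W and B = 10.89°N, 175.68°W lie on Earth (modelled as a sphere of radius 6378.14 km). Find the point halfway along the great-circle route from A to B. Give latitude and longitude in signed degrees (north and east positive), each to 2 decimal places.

1.31°, -169.71°

The central angle between A and B is δ = 0.3934 rad.
With f = 0.5, the slerp weights are sin((1−f)δ)/sin δ = 0.5098 and sin(fδ)/sin δ = 0.5098.
Weighted sum of the unit vectors: (0.5098)·(-0.9502,-0.2764,-0.1442) + (0.5098)·(-0.9792,-0.0740,0.1889) = (-0.9837, -0.1786, 0.0228).
Converting back: φ = atan2(z, √(x²+y²)) = 1.31°, λ = atan2(y, x) = -169.71°.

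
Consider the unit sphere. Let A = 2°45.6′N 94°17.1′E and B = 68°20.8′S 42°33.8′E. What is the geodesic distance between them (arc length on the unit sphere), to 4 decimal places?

Let φ₁ = 0.0482 rad, φ₂ = -1.1929 rad, and Δλ = -0.9027 rad.
cos c = sin φ₁ sin φ₂ + cos φ₁ cos φ₂ cos Δλ = (0.0482)(-0.9294) + (0.9988)(0.3690)(0.6195) = 0.18356,
so c = arccos(0.18356) = 1.38619 rad.
On the unit sphere the arc length equals the central angle: 1.3862.

1.3862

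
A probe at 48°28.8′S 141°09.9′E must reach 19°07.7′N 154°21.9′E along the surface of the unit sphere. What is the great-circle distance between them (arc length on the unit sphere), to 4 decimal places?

In radians: φ₁ = -0.8461, φ₂ = 0.3339, Δλ = 13.200° = 0.2304 rad.
Haversine: a = sin²(Δφ/2) + cos φ₁ cos φ₂ sin²(Δλ/2) = 0.3095 + (0.6629)(0.9448)(0.0132) = 0.31781.
Central angle c = 2·arcsin(√a) = 1.19782 rad.
On the unit sphere the arc length equals the central angle: 1.1978.

1.1978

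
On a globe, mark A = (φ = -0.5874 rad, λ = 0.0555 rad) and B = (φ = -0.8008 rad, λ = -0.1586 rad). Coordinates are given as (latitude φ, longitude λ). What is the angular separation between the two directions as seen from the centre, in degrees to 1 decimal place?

In radians: φ₁ = -0.5874, φ₂ = -0.8008, Δλ = -12.267° = -0.2141 rad.
Haversine: a = sin²(Δφ/2) + cos φ₁ cos φ₂ sin²(Δλ/2) = 0.0113 + (0.8324)(0.6961)(0.0114) = 0.01796.
Central angle c = 2·arcsin(√a) = 0.26881 rad.
So the angular separation is 15.4°.

15.4°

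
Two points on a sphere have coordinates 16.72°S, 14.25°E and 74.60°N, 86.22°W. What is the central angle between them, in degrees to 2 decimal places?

108.88°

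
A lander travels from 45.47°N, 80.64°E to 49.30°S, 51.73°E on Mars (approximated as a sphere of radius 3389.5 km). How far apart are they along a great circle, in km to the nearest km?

With latitudes φ₁ = 45.470°, φ₂ = -49.300° and longitude difference Δλ = -28.910°:
Haversine: a = sin²(Δφ/2) + cos φ₁ cos φ₂ sin²(Δλ/2) = 0.5416 + (0.7013)(0.6521)(0.0623) = 0.57007.
Central angle c = 2·arcsin(√a) = 1.71140 rad.
Distance = R·c = 3389.5 × 1.7114 ≈ 5801 km.

5801 km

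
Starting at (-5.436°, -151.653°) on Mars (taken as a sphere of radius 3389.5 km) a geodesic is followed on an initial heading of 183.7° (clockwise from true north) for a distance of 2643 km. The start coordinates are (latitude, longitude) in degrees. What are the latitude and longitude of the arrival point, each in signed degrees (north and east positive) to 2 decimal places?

Angular distance δ = d/R = 2643/3389.5 = 0.77976 rad; initial bearing θ = 3.2062 rad.
sin φ₂ = sin φ₁ cos δ + cos φ₁ sin δ cos θ = (-0.0947)(0.7111) + (0.9955)(0.7031)(-0.9979) = -0.7659, so φ₂ = -49.98°.
Δλ = atan2(sin θ sin δ cos φ₁, cos δ − sin φ₁ sin φ₂) = atan2(-0.0452, 0.6385) = -4.046°.
λ₂ = -151.653° − 4.046° = -155.70°.

-49.98°, -155.70°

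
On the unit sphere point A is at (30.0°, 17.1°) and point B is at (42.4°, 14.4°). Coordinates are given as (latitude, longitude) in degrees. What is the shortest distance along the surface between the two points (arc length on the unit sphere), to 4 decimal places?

Let φ₁ = 0.5236 rad, φ₂ = 0.7400 rad, and Δλ = -0.0471 rad.
cos c = sin φ₁ sin φ₂ + cos φ₁ cos φ₂ cos Δλ = (0.5000)(0.6743) + (0.8660)(0.7385)(0.9989) = 0.97596,
so c = arccos(0.97596) = 0.21970 rad.
On the unit sphere the arc length equals the central angle: 0.2197.

0.2197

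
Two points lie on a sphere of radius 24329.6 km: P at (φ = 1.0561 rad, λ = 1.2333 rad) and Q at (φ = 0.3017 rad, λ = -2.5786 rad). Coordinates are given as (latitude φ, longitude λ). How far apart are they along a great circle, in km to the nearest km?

With latitudes φ₁ = 60.510°, φ₂ = 17.286° and longitude difference Δλ = 141.594°:
Haversine: a = sin²(Δφ/2) + cos φ₁ cos φ₂ sin²(Δλ/2) = 0.1357 + (0.4923)(0.9548)(0.8918) = 0.55484.
Central angle c = 2·arcsin(√a) = 1.68071 rad.
Distance = R·c = 24329.6 × 1.6807 ≈ 40891 km.

40891 km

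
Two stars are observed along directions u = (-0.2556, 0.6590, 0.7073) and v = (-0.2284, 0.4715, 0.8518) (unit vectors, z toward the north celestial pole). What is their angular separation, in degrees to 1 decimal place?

u·v = 0.9716; |u| = 0.9999, |v| = 1.0000.
cos θ = (u·v)/(|u||v|) = 0.9716, so θ = 13.7°.

13.7°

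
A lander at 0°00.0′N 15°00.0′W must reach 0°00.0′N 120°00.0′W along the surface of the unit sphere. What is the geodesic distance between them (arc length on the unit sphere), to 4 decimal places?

With latitudes φ₁ = 0.000°, φ₂ = 0.000° and longitude difference Δλ = -105.000°:
cos c = sin φ₁ sin φ₂ + cos φ₁ cos φ₂ cos Δλ = (0.0000)(0.0000) + (1.0000)(1.0000)(-0.2588) = -0.25882,
so c = arccos(-0.25882) = 1.83260 rad.
On the unit sphere the arc length equals the central angle: 1.8326.

1.8326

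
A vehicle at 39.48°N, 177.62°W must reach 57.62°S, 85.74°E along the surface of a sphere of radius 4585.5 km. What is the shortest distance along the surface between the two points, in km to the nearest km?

10067 km

In radians: φ₁ = 0.6891, φ₂ = -1.0057, Δλ = -96.640° = -1.6867 rad.
Haversine: a = sin²(Δφ/2) + cos φ₁ cos φ₂ sin²(Δλ/2) = 0.5618 + (0.7718)(0.5355)(0.5578) = 0.79237.
Central angle c = 2·arcsin(√a) = 2.19536 rad.
Distance = R·c = 4585.5 × 2.1954 ≈ 10067 km.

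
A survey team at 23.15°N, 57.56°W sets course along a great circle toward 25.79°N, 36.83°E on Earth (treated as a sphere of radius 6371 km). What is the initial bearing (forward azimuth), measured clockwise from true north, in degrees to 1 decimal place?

With φ₁ = 0.4040, φ₂ = 0.4501, Δλ = 1.6474 rad, the forward-azimuth formula gives
θ = atan2( sin Δλ cos φ₂ , cos φ₁ sin φ₂ − sin φ₁ cos φ₂ cos Δλ ) = atan2(0.8978, 0.4271) = 64.56°.
So the initial bearing is 64.6°.

64.6°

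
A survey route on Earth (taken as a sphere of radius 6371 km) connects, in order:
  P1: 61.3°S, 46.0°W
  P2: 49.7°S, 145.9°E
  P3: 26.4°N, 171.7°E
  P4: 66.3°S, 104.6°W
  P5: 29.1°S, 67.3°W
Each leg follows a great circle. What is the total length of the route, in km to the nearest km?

33714 km

Leg P1→P2: central angle 1.1971 rad, distance 7626.8 km.
Leg P2→P3: central angle 1.3873 rad, distance 8838.4 km.
Leg P3→P4: central angle 1.9473 rad, distance 12406.0 km.
Leg P4→P5: central angle 0.7602 rad, distance 4843.2 km.
Total: 7626.8 + 8838.4 + 12406.0 + 4843.2 ≈ 33714 km.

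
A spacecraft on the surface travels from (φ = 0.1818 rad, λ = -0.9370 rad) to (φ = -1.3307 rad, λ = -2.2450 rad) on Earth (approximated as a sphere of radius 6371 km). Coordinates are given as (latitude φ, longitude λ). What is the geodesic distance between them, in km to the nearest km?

Let φ₁ = 0.1818 rad, φ₂ = -1.3307 rad, and Δλ = -1.3080 rad.
cos c = sin φ₁ sin φ₂ + cos φ₁ cos φ₂ cos Δλ = (0.1808)(-0.9713) + (0.9835)(0.2378)(0.2598) = -0.11486,
so c = arccos(-0.11486) = 1.68591 rad.
Distance = R·c = 6371 × 1.6859 ≈ 10741 km.

10741 km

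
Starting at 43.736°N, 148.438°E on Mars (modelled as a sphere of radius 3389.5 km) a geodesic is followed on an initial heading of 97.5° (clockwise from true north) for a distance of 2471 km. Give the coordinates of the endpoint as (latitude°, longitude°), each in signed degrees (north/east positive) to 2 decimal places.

Angular distance δ = d/R = 2471/3389.5 = 0.72902 rad; initial bearing θ = 1.7017 rad.
sin φ₂ = sin φ₁ cos δ + cos φ₁ sin δ cos θ = (0.6913)(0.7458) + (0.7225)(0.6661)(-0.1305) = 0.4528, so φ₂ = 26.92°.
Δλ = atan2(sin θ sin δ cos φ₁, cos δ − sin φ₁ sin φ₂) = atan2(0.4772, 0.4328) = 47.793°.
λ₂ = 148.438° + 47.793° = 196.23° → -163.77° after wrapping to (−180°, 180°].

26.92°, -163.77°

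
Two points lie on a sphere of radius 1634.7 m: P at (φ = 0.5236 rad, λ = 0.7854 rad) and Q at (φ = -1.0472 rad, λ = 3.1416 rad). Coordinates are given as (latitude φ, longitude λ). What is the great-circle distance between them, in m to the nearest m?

In radians: φ₁ = 0.5236, φ₂ = -1.0472, Δλ = 135.000° = 2.3562 rad.
Haversine: a = sin²(Δφ/2) + cos φ₁ cos φ₂ sin²(Δλ/2) = 0.5000 + (0.8660)(0.5000)(0.8536) = 0.86960.
Central angle c = 2·arcsin(√a) = 2.40268 rad.
Distance = R·c = 1634.7 × 2.4027 ≈ 3928 m.

3928 m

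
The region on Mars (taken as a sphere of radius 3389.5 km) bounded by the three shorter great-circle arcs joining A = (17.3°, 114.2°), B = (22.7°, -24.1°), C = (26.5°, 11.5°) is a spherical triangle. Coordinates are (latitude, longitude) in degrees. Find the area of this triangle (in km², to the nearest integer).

Side lengths (central angles): a = 0.5670, b = 1.6260, c = 2.1447 rad; semiperimeter s = 2.1688.
By l'Huilier's theorem, tan(E/4) = √[tan(s/2) tan((s−a)/2) tan((s−b)/2) tan((s−c)/2)], giving spherical excess E = 0.3234 rad.
Area = E·R² = 0.3234 × (3389.5)² ≈ 3715136 km².

3715136 km²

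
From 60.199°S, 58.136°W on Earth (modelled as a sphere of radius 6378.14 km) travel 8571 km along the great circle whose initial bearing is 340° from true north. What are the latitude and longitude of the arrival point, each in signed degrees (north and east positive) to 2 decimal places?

15.06°, -78.32°

Angular distance δ = d/R = 8571/6378.14 = 1.34381 rad; initial bearing θ = 5.9341 rad.
sin φ₂ = sin φ₁ cos δ + cos φ₁ sin δ cos θ = (-0.8678)(0.2250) + (0.4970)(0.9743)(0.9397) = 0.2598, so φ₂ = 15.06°.
Δλ = atan2(sin θ sin δ cos φ₁, cos δ − sin φ₁ sin φ₂) = atan2(-0.1656, 0.4504) = -20.187°.
λ₂ = -58.136° − 20.187° = -78.32°.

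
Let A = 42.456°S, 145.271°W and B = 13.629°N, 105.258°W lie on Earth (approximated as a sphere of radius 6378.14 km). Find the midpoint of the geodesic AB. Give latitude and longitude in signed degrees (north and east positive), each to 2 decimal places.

-15.28°, -122.41°

Central angle δ = 1.1700 rad. Interpolating on the sphere with fraction f = 0.5:
P = [sin((1−f)δ)·A + sin(fδ)·B] / sin δ = 0.5997·A + 0.5997·B in Cartesian coordinates,
giving P = (-0.5170, -0.8144, -0.2635), i.e. latitude -15.28°, longitude -122.41°.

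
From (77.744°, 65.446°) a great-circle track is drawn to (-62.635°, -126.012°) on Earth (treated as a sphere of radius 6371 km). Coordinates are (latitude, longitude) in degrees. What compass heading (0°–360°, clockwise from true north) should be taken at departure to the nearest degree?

20°

Δλ = 168.542° = 2.9416 rad.
y = sin Δλ · cos φ₂ = (0.1986)(0.4597) = 0.0913
x = cos φ₁ sin φ₂ − sin φ₁ cos φ₂ cos Δλ = (0.2123)(-0.8881) − (0.9772)(0.4597)(-0.9801) = 0.2517
θ = atan2(y, x) = 19.94°, so the bearing is 20°.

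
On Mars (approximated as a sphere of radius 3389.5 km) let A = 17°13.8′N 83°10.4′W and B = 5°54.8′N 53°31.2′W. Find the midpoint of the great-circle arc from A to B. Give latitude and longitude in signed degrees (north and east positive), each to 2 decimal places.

11.96°, -68.04°

Central angle δ = 0.5431 rad. Interpolating on the sphere with fraction f = 0.5:
P = [sin((1−f)δ)·A + sin(fδ)·B] / sin δ = 0.5190·A + 0.5190·B in Cartesian coordinates,
giving P = (0.3659, -0.9073, 0.2072), i.e. latitude 11.96°, longitude -68.04°.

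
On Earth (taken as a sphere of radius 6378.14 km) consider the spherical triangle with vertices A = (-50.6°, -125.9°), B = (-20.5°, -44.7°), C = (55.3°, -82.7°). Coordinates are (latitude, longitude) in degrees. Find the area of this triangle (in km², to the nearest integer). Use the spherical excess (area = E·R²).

Side lengths (central angles): a = 1.4381, b = 1.9518, c = 1.2008 rad; semiperimeter s = 2.2954.
By l'Huilier's theorem, tan(E/4) = √[tan(s/2) tan((s−a)/2) tan((s−b)/2) tan((s−c)/2)], giving spherical excess E = 1.2662 rad.
Area = E·R² = 1.2662 × (6378.14)² ≈ 51508721 km².

51508721 km²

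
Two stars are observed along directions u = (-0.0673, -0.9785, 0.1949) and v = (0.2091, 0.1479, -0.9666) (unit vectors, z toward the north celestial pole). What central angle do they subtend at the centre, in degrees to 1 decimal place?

u·v = -0.3472; |u| = 1.0000, |v| = 1.0000.
cos θ = (u·v)/(|u||v|) = -0.3472, so θ = 110.3°.

110.3°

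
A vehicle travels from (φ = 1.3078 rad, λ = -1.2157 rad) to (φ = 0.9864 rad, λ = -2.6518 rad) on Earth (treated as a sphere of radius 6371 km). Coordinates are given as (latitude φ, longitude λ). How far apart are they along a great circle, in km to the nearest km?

In radians: φ₁ = 1.3078, φ₂ = 0.9864, Δλ = -82.282° = -1.4361 rad.
cos c = sin φ₁ sin φ₂ + cos φ₁ cos φ₂ cos Δλ = (0.9656)(0.8340) + (0.2600)(0.5517)(0.1343) = 0.82463,
so c = arccos(0.82463) = 0.60125 rad.
Distance = R·c = 6371 × 0.6013 ≈ 3831 km.

3831 km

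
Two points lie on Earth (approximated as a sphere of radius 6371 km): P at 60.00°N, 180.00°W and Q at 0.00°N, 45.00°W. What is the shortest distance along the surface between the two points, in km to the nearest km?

12310 km

With latitudes φ₁ = 60.000°, φ₂ = 0.000° and longitude difference Δλ = 135.000°:
cos c = sin φ₁ sin φ₂ + cos φ₁ cos φ₂ cos Δλ = (0.8660)(0.0000) + (0.5000)(1.0000)(-0.7071) = -0.35355,
so c = arccos(-0.35355) = 1.93216 rad.
Distance = R·c = 6371 × 1.9322 ≈ 12310 km.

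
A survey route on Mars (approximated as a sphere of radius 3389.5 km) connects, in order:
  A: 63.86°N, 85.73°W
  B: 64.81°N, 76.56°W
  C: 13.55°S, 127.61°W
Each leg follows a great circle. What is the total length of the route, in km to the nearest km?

Leg A→B: central angle 0.0712 rad, distance 241.3 km.
Leg B→C: central angle 1.5227 rad, distance 5161.1 km.
Total: 241.3 + 5161.1 ≈ 5402 km.

5402 km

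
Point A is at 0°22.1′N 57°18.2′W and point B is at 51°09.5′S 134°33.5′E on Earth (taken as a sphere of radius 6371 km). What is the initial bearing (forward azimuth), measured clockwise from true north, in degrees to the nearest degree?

Δλ = -168.138° = -2.9346 rad.
y = sin Δλ · cos φ₂ = (-0.2055)(0.6272) = -0.1289
x = cos φ₁ sin φ₂ − sin φ₁ cos φ₂ cos Δλ = (1.0000)(-0.7789) − (0.0064)(0.6272)(-0.9786) = -0.7749
θ = atan2(y, x) = -170.55°; adding 360° gives 189°.

189°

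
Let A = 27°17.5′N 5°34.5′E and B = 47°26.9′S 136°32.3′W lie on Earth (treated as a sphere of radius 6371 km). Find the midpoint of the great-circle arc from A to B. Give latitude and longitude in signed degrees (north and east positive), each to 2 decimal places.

-26.98°, -43.90°

Central angle δ = 2.5185 rad. Interpolating on the sphere with fraction f = 0.5:
P = [sin((1−f)δ)·A + sin(fδ)·B] / sin δ = 1.6312·A + 1.6312·B in Cartesian coordinates,
giving P = (0.6421, -0.6180, -0.4537), i.e. latitude -26.98°, longitude -43.90°.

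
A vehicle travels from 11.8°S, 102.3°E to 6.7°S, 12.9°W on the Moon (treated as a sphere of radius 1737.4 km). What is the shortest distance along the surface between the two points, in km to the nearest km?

3425 km

In radians: φ₁ = -0.2059, φ₂ = -0.1169, Δλ = -115.200° = -2.0106 rad.
cos c = sin φ₁ sin φ₂ + cos φ₁ cos φ₂ cos Δλ = (-0.2045)(-0.1167) + (0.9789)(0.9932)(-0.4258) = -0.39008,
so c = arccos(-0.39008) = 1.97151 rad.
Distance = R·c = 1737.4 × 1.9715 ≈ 3425 km.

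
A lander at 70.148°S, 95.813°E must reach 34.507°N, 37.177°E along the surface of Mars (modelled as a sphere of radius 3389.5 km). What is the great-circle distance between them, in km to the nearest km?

Let φ₁ = -1.2243 rad, φ₂ = 0.6023 rad, and Δλ = -1.0234 rad.
Haversine: a = sin²(Δφ/2) + cos φ₁ cos φ₂ sin²(Δλ/2) = 0.6265 + (0.3396)(0.8241)(0.2398) = 0.69360.
Central angle c = 2·arcsin(√a) = 1.96838 rad.
Distance = R·c = 3389.5 × 1.9684 ≈ 6672 km.

6672 km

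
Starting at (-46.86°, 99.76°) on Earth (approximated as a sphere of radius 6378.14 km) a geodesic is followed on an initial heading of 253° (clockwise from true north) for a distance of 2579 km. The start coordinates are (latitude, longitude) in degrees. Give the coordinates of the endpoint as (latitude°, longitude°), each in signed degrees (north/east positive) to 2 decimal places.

-48.55°, 65.13°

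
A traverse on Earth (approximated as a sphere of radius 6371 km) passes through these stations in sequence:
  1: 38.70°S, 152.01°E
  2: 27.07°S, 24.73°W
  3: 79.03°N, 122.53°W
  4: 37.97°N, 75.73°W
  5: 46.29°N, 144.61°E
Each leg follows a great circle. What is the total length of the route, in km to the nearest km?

40644 km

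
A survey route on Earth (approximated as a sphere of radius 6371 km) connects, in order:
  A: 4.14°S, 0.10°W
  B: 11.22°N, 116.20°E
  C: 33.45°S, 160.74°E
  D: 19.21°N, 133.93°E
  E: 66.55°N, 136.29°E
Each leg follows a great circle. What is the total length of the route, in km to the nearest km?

31586 km

Leg A→B: central angle 2.0348 rad, distance 12963.6 km.
Leg B→C: central angle 1.0746 rad, distance 6846.3 km.
Leg C→D: central angle 1.0218 rad, distance 6509.8 km.
Leg D→E: central angle 0.8267 rad, distance 5266.7 km.
Total: 12963.6 + 6846.3 + 6509.8 + 5266.7 ≈ 31586 km.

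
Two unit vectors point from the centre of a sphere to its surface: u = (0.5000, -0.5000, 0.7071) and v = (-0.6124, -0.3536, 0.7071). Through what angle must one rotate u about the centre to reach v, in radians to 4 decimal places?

u·v = 0.3706; |u| = 1.0000, |v| = 1.0000.
cos θ = (u·v)/(|u||v|) = 0.3706, so θ = 1.1912 rad.

1.1912 rad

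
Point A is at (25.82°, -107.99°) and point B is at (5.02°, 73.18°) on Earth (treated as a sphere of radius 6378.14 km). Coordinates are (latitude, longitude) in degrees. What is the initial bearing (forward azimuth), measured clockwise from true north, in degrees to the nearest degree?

With φ₁ = 0.4506, φ₂ = 0.0876, Δλ = -3.1212 rad, the forward-azimuth formula gives
θ = atan2( sin Δλ cos φ₂ , cos φ₁ sin φ₂ − sin φ₁ cos φ₂ cos Δλ ) = atan2(-0.0203, 0.5126) = -2.27°.
Adding 360° brings this into [0°, 360°): 358°.

358°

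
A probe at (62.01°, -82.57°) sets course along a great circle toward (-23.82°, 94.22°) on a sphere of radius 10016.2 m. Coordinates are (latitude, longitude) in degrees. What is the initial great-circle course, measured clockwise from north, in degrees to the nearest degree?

5°

Δλ = 176.790° = 3.0856 rad.
y = sin Δλ · cos φ₂ = (0.0560)(0.9148) = 0.0512
x = cos φ₁ sin φ₂ − sin φ₁ cos φ₂ cos Δλ = (0.4693)(-0.4039) − (0.8830)(0.9148)(-0.9984) = 0.6170
θ = atan2(y, x) = 4.75°, so the bearing is 5°.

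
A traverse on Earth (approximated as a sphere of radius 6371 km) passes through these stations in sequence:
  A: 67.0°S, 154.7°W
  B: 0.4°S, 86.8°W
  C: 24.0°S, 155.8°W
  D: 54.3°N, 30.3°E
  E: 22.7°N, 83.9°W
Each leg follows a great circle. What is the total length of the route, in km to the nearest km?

42914 km

Leg A→B: central angle 1.4168 rad, distance 9026.2 km.
Leg B→C: central angle 1.2343 rad, distance 7863.5 km.
Leg C→D: central angle 2.6068 rad, distance 16608.0 km.
Leg D→E: central angle 1.4780 rad, distance 9416.0 km.
Total: 9026.2 + 7863.5 + 16608.0 + 9416.0 ≈ 42914 km.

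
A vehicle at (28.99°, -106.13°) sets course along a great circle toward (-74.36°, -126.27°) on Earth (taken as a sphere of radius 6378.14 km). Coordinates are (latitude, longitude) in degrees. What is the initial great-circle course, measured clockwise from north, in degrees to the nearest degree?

Δλ = -20.140° = -0.3515 rad.
y = sin Δλ · cos φ₂ = (-0.3443)(0.2696) = -0.0928
x = cos φ₁ sin φ₂ − sin φ₁ cos φ₂ cos Δλ = (0.8747)(-0.9630) − (0.4847)(0.2696)(0.9389) = -0.9650
θ = atan2(y, x) = -174.51°; adding 360° gives 185°.

185°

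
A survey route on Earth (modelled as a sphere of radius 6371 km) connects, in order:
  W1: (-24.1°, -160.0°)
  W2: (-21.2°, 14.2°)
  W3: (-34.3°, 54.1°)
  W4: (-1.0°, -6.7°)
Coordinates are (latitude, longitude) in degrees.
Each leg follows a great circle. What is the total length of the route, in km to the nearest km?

Leg W1→W2: central angle 2.3448 rad, distance 14939.0 km.
Leg W2→W3: central angle 0.6524 rad, distance 4156.2 km.
Leg W3→W4: central angle 1.1453 rad, distance 7296.6 km.
Total: 14939.0 + 4156.2 + 7296.6 ≈ 26392 km.

26392 km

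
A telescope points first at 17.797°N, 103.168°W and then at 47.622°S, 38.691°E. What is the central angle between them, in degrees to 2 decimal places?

136.93°

In radians: φ₁ = 0.3106, φ₂ = -0.8312, Δλ = 141.859° = 2.4759 rad.
Haversine: a = sin²(Δφ/2) + cos φ₁ cos φ₂ sin²(Δλ/2) = 0.2920 + (0.9521)(0.6740)(0.8932) = 0.86526.
Central angle c = 2·arcsin(√a) = 2.38989 rad.
So the angular separation is 136.93°.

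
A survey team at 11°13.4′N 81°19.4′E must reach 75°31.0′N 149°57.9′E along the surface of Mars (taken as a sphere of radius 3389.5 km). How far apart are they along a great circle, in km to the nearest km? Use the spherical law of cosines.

4370 km

Let φ₁ = 0.1959 rad, φ₂ = 1.3180 rad, and Δλ = 1.1980 rad.
cos c = sin φ₁ sin φ₂ + cos φ₁ cos φ₂ cos Δλ = (0.1946)(0.9682) + (0.9809)(0.2501)(0.3642) = 0.27779,
so c = arccos(0.27779) = 1.28930 rad.
Distance = R·c = 3389.5 × 1.2893 ≈ 4370 km.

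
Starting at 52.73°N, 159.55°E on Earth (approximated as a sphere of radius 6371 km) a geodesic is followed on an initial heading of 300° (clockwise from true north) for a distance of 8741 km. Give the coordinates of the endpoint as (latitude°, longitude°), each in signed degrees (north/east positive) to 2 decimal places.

Angular distance δ = d/R = 8741/6371 = 1.37200 rad; initial bearing θ = 5.2360 rad.
sin φ₂ = sin φ₁ cos δ + cos φ₁ sin δ cos θ = (0.7958)(0.1975) + (0.6056)(0.9803)(0.5000) = 0.4540, so φ₂ = 27.00°.
Δλ = atan2(sin θ sin δ cos φ₁, cos δ − sin φ₁ sin φ₂) = atan2(-0.5141, -0.1638) = -107.671°.
λ₂ = 159.550° − 107.671° = 51.88°.

27.00°, 51.88°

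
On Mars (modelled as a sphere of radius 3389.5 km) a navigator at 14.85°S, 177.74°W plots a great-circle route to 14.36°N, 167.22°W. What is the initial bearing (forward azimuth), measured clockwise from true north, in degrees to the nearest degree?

20°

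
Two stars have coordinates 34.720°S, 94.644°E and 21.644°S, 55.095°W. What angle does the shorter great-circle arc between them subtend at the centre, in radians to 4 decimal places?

In radians: φ₁ = -0.6060, φ₂ = -0.3778, Δλ = -149.739° = -2.6134 rad.
cos c = sin φ₁ sin φ₂ + cos φ₁ cos φ₂ cos Δλ = (-0.5696)(-0.3688) + (0.8219)(0.9295)(-0.8637) = -0.44981,
so c = arccos(-0.44981) = 2.03735 rad.
So the angular separation is 2.0374 rad.

2.0374 rad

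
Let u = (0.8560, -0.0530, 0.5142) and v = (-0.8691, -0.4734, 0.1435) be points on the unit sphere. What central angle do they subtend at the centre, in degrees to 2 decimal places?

u·v = -0.6451; |u| = 1.0000, |v| = 1.0000.
cos θ = (u·v)/(|u||v|) = -0.6451, so θ = 130.17°.

130.17°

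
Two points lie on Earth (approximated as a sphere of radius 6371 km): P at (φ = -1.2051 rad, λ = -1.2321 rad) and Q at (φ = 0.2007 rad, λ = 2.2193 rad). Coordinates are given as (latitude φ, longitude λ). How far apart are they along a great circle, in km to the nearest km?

13491 km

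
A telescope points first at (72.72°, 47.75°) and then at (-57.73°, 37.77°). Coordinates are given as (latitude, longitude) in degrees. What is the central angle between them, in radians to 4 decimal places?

With latitudes φ₁ = 72.720°, φ₂ = -57.730° and longitude difference Δλ = -9.980°:
Haversine: a = sin²(Δφ/2) + cos φ₁ cos φ₂ sin²(Δλ/2) = 0.8244 + (0.2970)(0.5339)(0.0076) = 0.82559.
Central angle c = 2·arcsin(√a) = 2.27994 rad.
So the angular separation is 2.2799 rad.

2.2799 rad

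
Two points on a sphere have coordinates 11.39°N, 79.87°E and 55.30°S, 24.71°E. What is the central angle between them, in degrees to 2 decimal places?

81.00°

Let φ₁ = 0.1988 rad, φ₂ = -0.9652 rad, and Δλ = -0.9627 rad.
cos c = sin φ₁ sin φ₂ + cos φ₁ cos φ₂ cos Δλ = (0.1975)(-0.8221) + (0.9803)(0.5693)(0.5713) = 0.15645,
so c = arccos(0.15645) = 1.41370 rad.
So the angular separation is 81.00°.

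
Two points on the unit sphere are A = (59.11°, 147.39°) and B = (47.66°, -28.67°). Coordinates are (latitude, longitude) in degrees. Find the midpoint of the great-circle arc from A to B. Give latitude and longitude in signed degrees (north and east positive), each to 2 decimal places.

84.10°, -16.34°

Central angle δ = 1.2773 rad. Interpolating on the sphere with fraction f = 0.5:
P = [sin((1−f)δ)·A + sin(fδ)·B] / sin δ = 0.6227·A + 0.6227·B in Cartesian coordinates,
giving P = (0.0987, -0.0289, 0.9947), i.e. latitude 84.10°, longitude -16.34°.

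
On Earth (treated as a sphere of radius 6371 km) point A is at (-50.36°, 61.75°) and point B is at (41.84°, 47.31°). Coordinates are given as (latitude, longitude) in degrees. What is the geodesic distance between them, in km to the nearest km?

Let φ₁ = -0.8789 rad, φ₂ = 0.7302 rad, and Δλ = -0.2520 rad.
Haversine: a = sin²(Δφ/2) + cos φ₁ cos φ₂ sin²(Δλ/2) = 0.5192 + (0.6380)(0.7450)(0.0158) = 0.52670.
Central angle c = 2·arcsin(√a) = 1.62422 rad.
Distance = R·c = 6371 × 1.6242 ≈ 10348 km.

10348 km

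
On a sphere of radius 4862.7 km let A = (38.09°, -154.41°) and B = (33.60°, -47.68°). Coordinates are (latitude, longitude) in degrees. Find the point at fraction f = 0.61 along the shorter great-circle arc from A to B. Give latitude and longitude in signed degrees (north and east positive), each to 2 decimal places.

48.92°, -85.23°

The central angle between A and B is δ = 1.4175 rad.
With f = 0.61, the slerp weights are sin((1−f)δ)/sin δ = 0.5313 and sin(fδ)/sin δ = 0.7699.
Weighted sum of the unit vectors: (0.5313)·(-0.7098,-0.3399,0.6169) + (0.7699)·(0.5608,-0.6159,0.5534) = (0.0546, -0.6548, 0.7538).
Converting back: φ = atan2(z, √(x²+y²)) = 48.92°, λ = atan2(y, x) = -85.23°.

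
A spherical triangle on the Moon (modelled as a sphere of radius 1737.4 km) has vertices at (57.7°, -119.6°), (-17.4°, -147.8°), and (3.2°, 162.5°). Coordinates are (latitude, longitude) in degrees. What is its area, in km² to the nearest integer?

2301365 km²

Side lengths (central angles): a = 0.9279, b = 1.4111, c = 1.3729 rad; semiperimeter s = 1.8559.
By l'Huilier's theorem, tan(E/4) = √[tan(s/2) tan((s−a)/2) tan((s−b)/2) tan((s−c)/2)], giving spherical excess E = 0.7624 rad.
Area = E·R² = 0.7624 × (1737.4)² ≈ 2301365 km².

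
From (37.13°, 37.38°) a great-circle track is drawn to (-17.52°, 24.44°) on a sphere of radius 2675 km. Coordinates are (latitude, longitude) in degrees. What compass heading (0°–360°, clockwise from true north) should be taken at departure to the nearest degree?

195°

Δλ = -12.940° = -0.2258 rad.
y = sin Δλ · cos φ₂ = (-0.2239)(0.9536) = -0.2135
x = cos φ₁ sin φ₂ − sin φ₁ cos φ₂ cos Δλ = (0.7973)(-0.3010) − (0.6036)(0.9536)(0.9746) = -0.8010
θ = atan2(y, x) = -165.07°; adding 360° gives 195°.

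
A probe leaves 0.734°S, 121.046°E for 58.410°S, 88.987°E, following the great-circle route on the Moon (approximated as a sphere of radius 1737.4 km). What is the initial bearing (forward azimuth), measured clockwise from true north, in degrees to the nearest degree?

198°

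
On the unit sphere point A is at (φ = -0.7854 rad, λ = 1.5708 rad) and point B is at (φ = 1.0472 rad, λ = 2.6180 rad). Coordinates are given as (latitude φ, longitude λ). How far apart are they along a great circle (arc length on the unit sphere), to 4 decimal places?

2.0215

Let φ₁ = -0.7854 rad, φ₂ = 1.0472 rad, and Δλ = 1.0472 rad.
Haversine: a = sin²(Δφ/2) + cos φ₁ cos φ₂ sin²(Δλ/2) = 0.6294 + (0.7071)(0.5000)(0.2500) = 0.71780.
Central angle c = 2·arcsin(√a) = 2.02150 rad.
On the unit sphere the arc length equals the central angle: 2.0215.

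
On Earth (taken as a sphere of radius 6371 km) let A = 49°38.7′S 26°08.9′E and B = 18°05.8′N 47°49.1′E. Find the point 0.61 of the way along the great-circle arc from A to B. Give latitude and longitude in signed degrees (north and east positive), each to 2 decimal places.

-8.53°, 41.02°

Central angle δ = 1.2289 rad. Interpolating on the sphere with fraction f = 0.61:
P = [sin((1−f)δ)·A + sin(fδ)·B] / sin δ = 0.4895·A + 0.7232·B in Cartesian coordinates,
giving P = (0.7461, 0.6491, -0.1483), i.e. latitude -8.53°, longitude 41.02°.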